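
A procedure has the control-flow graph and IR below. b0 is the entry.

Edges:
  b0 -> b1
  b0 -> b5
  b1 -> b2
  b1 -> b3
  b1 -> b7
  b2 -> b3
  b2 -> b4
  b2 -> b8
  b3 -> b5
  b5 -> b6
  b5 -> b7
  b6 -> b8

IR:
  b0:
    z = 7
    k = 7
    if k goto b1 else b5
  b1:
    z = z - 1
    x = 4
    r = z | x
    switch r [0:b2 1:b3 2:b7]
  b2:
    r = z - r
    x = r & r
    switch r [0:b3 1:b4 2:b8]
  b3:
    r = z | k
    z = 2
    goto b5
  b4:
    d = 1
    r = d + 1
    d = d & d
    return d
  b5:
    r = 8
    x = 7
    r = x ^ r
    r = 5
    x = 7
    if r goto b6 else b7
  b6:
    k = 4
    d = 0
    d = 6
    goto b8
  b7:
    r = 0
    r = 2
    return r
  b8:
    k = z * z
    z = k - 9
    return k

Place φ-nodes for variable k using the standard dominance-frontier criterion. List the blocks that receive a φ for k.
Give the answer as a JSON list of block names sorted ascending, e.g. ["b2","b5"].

Answer: ["b8"]

Working:
idom tree: b1←b0 b2←b1 b3←b1 b4←b2 b5←b0 b6←b5 b7←b0 b8←b0
Join-block Dom:
  b3: preds {b1,b2}: {b0,b1} ∩ {b0,b1,b2} = {b0,b1}; idom=b1
  b5: preds {b0,b3}: {b0} ∩ {b0,b1,b3} = {b0}; idom=b0
  b7: preds {b1,b5}: {b0,b1} ∩ {b0,b5} = {b0}; idom=b0
  b8: preds {b2,b6}: {b0,b1,b2} ∩ {b0,b5,b6} = {b0}; idom=b0

DF derivation:
  join b3 pred b1: · stop@b1
  join b3 pred b2: b2 stop@b1
  join b5 pred b0: · stop@b0
  join b5 pred b3: b3→b1 stop@b0
  join b7 pred b1: b1 stop@b0
  join b7 pred b5: b5 stop@b0
  join b8 pred b2: b2→b1 stop@b0
  join b8 pred b6: b6→b5 stop@b0
  DF(b0)=∅
  DF(b1)={b5,b7,b8}
  DF(b2)={b3,b8}
  DF(b3)={b5}
  DF(b4)=∅
  DF(b5)={b7,b8}
  DF(b6)={b8}
  DF(b7)=∅
  DF(b8)=∅

φ for k: defs {b0,b6,b8}
  DF⁺ = {b8}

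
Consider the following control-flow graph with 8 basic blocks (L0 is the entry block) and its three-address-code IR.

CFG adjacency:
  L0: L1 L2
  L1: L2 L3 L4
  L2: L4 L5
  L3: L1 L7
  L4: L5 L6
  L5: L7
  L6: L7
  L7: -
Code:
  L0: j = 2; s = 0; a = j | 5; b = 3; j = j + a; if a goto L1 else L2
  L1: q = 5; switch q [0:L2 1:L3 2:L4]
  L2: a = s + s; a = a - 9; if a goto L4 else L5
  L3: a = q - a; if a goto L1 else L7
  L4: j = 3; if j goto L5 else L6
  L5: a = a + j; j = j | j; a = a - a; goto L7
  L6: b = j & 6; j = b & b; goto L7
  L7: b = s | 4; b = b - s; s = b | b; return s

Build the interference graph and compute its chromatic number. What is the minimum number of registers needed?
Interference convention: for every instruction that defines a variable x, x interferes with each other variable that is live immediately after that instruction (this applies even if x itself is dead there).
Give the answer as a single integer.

Answer: 4

Derivation:
Block summaries:
  L0: {a,b,j,s} / ∅
  L1: {q} / ∅
  L2: {a} / {s}
  L3: {a} / {a,q}
  L4: {j} / ∅
  L5: {a,j} / {a,j}
  L6: {b,j} / {j}
  L7: {b,s} / {s}

Backward fixpoint:
  live L0: ∅→{a,j,s}
  live L1: {a,j,s}→{a,j,q,s}
  live L2: {j,s}→{a,j,s}
  live L3: {a,j,q,s}→{a,j,s}
  live L4: {a,s}→{a,j,s}
  live L5: {a,j,s}→{s}
  live L6: {j,s}→{s}
  live L7: {s}→∅

Interfere edges:
  a — {b,j,q,s}
  b — {a,j,s}
  j — {a,b,q,s}
  q — {a,j,s}
  s — {a,b,j,q}

Chromatic number:
  {a,b,j,s} pairwise interfere (4-clique) ⇒ χ ≥ 4
  assign a→c0 b→c3 j→c1 q→c3 s→c2 — no edge inside a register ⇒ χ ≤ 4
  χ = 4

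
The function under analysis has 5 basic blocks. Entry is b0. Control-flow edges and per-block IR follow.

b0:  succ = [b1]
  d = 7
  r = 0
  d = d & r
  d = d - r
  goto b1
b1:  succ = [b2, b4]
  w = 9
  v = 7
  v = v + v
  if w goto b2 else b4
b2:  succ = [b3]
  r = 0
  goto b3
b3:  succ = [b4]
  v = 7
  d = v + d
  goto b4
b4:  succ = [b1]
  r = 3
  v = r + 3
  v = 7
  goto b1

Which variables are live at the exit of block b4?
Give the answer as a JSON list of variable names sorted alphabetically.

def/use:
  b0: def={d,r} ue=∅
  b1: def={v,w} ue=∅
  b2: def={r} ue=∅
  b3: def={d,v} ue={d}
  b4: def={r,v} ue=∅

Liveness:
  live b0: ∅→{d}
  live b1: {d}→{d}
  live b2: {d}→{d}
  live b3: {d}→{d}
  live b4: {d}→{d}

live-out(b4) = ["d"]

Answer: ["d"]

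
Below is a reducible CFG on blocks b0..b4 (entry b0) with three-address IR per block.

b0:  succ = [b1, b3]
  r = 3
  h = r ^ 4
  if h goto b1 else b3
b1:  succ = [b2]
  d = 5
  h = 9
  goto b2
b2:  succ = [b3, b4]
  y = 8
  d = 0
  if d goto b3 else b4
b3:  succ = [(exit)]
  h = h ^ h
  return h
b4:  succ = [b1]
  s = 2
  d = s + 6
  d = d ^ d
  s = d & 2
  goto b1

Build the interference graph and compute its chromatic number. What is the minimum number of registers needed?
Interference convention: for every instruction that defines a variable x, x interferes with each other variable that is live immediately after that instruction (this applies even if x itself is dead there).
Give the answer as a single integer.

Answer: 2

Analysis:
Per-block:
  b0 def {h,r} use ∅
  b1 def {d,h} use ∅
  b2 def {d,y} use ∅
  b3 def {h} use {h}
  b4 def {d,s} use ∅

Live sets:
  b0: in=∅ out={h}
  b1: in=∅ out={h}
  b2: in={h} out={h}
  b3: in={h} out=∅
  b4: in=∅ out=∅

Interfere edges:
  d: {h}
  h: {d,y}
  r: ∅
  s: ∅
  y: {h}

Chromatic number:
  clique {d,h} ⇒ need ≥ 2
  2-colouring: R0={h,r,s}  R1={d,y}
  χ = 2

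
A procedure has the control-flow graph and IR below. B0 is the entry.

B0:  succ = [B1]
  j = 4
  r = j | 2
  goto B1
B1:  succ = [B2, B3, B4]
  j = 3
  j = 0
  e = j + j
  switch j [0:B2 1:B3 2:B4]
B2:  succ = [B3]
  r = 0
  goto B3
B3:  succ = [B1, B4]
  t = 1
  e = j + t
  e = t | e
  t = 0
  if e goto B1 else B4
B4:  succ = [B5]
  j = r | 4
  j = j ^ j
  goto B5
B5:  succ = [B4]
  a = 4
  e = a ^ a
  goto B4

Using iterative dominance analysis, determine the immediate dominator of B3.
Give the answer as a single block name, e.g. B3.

Answer: B1

Analysis:
idom tree: B1←B0 B2←B1 B3←B1 B4←B1 B5←B4
Join-block Dom:
  B1: preds {B0,B3}: {B0} ∩ {B0,B1,B3} = {B0}; idom=B0
  B3: preds {B1,B2}: {B0,B1} ∩ {B0,B1,B2} = {B0,B1}; idom=B1
  B4: preds {B1,B3,B5}: {B0,B1} ∩ {B0,B1,B3} ∩ {B0,B1,B4,B5} = {B0,B1}; idom=B1

idom(B3) = B1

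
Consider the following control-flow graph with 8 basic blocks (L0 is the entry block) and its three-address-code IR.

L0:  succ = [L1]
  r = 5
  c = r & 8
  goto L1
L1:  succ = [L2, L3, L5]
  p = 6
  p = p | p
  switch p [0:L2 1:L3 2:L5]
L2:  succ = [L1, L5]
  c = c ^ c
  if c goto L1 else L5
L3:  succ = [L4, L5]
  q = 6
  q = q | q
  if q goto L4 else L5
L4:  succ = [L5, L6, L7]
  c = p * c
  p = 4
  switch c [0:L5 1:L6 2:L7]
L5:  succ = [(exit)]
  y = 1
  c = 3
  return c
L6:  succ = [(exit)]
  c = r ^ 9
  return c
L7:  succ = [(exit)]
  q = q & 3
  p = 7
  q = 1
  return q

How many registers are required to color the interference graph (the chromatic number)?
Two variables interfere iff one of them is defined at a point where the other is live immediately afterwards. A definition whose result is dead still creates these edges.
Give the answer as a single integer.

Answer: 4

Derivation:
def/use:
  L0: def={c,r} ue=∅
  L1: def={p} ue=∅
  L2: def={c} ue={c}
  L3: def={q} ue=∅
  L4: def={c,p} ue={c,p}
  L5: def={c,y} ue=∅
  L6: def={c} ue={r}
  L7: def={p,q} ue={q}

Liveness:
  L0: in=∅ out={c,r}
  L1: in={c,r} out={c,p,r}
  L2: in={c,r} out={c,r}
  L3: in={c,p,r} out={c,p,q,r}
  L4: in={c,p,q,r} out={q,r}
  L5: in=∅ out=∅
  L6: in={r} out=∅
  L7: in={q} out=∅

Interference:
  c: {p,q,r}
  p: {c,q,r}
  q: {c,p,r}
  r: {c,p,q}
  y: ∅

Registers:
  clique {c,p,q,r} ⇒ need ≥ 4
  4-colouring: r0={c,y}  r1={p}  r2={q}  r3={r}
  χ = 4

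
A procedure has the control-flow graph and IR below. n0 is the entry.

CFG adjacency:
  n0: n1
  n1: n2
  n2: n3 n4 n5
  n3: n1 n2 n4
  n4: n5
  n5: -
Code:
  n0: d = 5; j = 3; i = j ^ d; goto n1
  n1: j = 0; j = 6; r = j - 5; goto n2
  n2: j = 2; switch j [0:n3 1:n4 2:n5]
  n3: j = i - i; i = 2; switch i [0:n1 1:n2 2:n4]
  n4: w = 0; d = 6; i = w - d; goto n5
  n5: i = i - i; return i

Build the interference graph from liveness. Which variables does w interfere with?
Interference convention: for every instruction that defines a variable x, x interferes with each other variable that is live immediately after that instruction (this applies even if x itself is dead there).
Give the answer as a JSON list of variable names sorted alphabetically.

Per-block:
  n0 def {d,i,j} use ∅
  n1 def {j,r} use ∅
  n2 def {j} use ∅
  n3 def {i,j} use {i}
  n4 def {d,i,w} use ∅
  n5 def {i} use {i}

Backward fixpoint:
  n0 li=∅ lo={i}
  n1 li={i} lo={i}
  n2 li={i} lo={i}
  n3 li={i} lo={i}
  n4 li=∅ lo={i}
  n5 li={i} lo=∅

Conflict graph:
  d — {j,w}
  i — {j,r}
  j — {d,i}
  r — {i}
  w — {d}

N(w) = ["d"]

Answer: ["d"]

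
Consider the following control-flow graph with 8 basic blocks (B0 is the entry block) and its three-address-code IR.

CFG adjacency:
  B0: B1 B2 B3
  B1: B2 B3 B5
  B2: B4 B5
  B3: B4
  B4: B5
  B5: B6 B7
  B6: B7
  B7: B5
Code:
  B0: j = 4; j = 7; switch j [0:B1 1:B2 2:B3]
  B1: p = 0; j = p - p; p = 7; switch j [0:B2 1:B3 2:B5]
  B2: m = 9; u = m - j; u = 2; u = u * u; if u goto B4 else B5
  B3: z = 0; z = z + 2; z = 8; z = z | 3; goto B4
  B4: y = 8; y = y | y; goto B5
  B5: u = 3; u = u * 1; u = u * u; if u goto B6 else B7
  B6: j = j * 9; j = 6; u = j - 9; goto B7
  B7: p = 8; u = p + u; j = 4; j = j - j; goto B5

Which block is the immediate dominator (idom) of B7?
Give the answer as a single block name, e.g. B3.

idom tree: B1←B0 B2←B0 B3←B0 B4←B0 B5←B0 B6←B5 B7←B5
Dom∩ at merges:
  B2: preds {B0,B1}: {B0} ∩ {B0,B1} = {B0}; idom=B0
  B3: preds {B0,B1}: {B0} ∩ {B0,B1} = {B0}; idom=B0
  B4: preds {B2,B3}: {B0,B2} ∩ {B0,B3} = {B0}; idom=B0
  B5: preds {B1,B2,B4,B7}: {B0,B1} ∩ {B0,B2} ∩ {B0,B4} ∩ {B0,B5,B7} = {B0}; idom=B0
  B7: preds {B5,B6}: {B0,B5} ∩ {B0,B5,B6} = {B0,B5}; idom=B5

idom(B7) = B5

Answer: B5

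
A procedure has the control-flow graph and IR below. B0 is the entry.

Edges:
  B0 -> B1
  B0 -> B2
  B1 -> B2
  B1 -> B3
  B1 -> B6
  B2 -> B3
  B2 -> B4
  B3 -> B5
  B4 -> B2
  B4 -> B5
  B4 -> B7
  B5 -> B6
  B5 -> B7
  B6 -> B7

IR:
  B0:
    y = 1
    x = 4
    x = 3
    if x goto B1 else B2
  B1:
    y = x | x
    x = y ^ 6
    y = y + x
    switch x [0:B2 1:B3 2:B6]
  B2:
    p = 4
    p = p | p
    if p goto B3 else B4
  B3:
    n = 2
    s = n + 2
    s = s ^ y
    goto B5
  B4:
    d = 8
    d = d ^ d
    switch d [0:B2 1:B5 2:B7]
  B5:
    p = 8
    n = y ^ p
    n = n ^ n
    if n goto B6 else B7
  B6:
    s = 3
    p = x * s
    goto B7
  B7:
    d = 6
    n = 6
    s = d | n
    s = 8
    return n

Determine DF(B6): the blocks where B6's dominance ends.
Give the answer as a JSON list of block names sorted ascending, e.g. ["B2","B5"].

Answer: ["B7"]

Analysis:
idom tree: B1←B0 B2←B0 B3←B0 B4←B2 B5←B0 B6←B0 B7←B0
Dom at joins:
  B2: preds {B0,B1,B4}: {B0} ∩ {B0,B1} ∩ {B0,B2,B4} = {B0}; idom=B0
  B3: preds {B1,B2}: {B0,B1} ∩ {B0,B2} = {B0}; idom=B0
  B5: preds {B3,B4}: {B0,B3} ∩ {B0,B2,B4} = {B0}; idom=B0
  B6: preds {B1,B5}: {B0,B1} ∩ {B0,B5} = {B0}; idom=B0
  B7: preds {B4,B5,B6}: {B0,B2,B4} ∩ {B0,B5} ∩ {B0,B6} = {B0}; idom=B0

DF walk-up:
  join B2 pred B0: · stop@B0
  join B2 pred B1: B1 stop@B0
  join B2 pred B4: B4→B2 stop@B0
  join B3 pred B1: B1 stop@B0
  join B3 pred B2: B2 stop@B0
  join B5 pred B3: B3 stop@B0
  join B5 pred B4: B4→B2 stop@B0
  join B6 pred B1: B1 stop@B0
  join B6 pred B5: B5 stop@B0
  join B7 pred B4: B4→B2 stop@B0
  join B7 pred B5: B5 stop@B0
  join B7 pred B6: B6 stop@B0
  B0 → ∅
  B1 → {B2,B3,B6}
  B2 → {B2,B3,B5,B7}
  B3 → {B5}
  B4 → {B2,B5,B7}
  B5 → {B6,B7}
  B6 → {B7}
  B7 → ∅

DF(B6) = ["B7"]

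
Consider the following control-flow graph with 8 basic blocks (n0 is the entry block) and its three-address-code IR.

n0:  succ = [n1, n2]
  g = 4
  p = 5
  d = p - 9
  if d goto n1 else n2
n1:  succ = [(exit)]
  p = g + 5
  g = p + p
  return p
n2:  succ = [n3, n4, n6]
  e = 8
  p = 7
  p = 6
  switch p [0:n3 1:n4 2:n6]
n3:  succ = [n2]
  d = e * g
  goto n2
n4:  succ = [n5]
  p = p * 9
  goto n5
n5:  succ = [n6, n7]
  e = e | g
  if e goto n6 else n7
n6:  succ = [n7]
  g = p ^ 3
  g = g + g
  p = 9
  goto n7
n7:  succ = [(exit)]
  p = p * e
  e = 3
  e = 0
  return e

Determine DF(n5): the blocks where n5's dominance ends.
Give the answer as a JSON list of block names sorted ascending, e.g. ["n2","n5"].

idom tree: n1←n0 n2←n0 n3←n2 n4←n2 n5←n4 n6←n2 n7←n2
Dom∩ at merges:
  n2: preds {n0,n3}: {n0} ∩ {n0,n2,n3} = {n0}; idom=n0
  n6: preds {n2,n5}: {n0,n2} ∩ {n0,n2,n4,n5} = {n0,n2}; idom=n2
  n7: preds {n5,n6}: {n0,n2,n4,n5} ∩ {n0,n2,n6} = {n0,n2}; idom=n2

DF derivation:
  n2←n0: walk · to n0
  n2←n3: walk n3→n2 to n0
  n6←n2: walk · to n2
  n6←n5: walk n5→n4 to n2
  n7←n5: walk n5→n4 to n2
  n7←n6: walk n6 to n2
  n0: DF=∅
  n1: DF=∅
  n2: DF={n2}
  n3: DF={n2}
  n4: DF={n6,n7}
  n5: DF={n6,n7}
  n6: DF={n7}
  n7: DF=∅

DF(n5) = ["n6", "n7"]

Answer: ["n6", "n7"]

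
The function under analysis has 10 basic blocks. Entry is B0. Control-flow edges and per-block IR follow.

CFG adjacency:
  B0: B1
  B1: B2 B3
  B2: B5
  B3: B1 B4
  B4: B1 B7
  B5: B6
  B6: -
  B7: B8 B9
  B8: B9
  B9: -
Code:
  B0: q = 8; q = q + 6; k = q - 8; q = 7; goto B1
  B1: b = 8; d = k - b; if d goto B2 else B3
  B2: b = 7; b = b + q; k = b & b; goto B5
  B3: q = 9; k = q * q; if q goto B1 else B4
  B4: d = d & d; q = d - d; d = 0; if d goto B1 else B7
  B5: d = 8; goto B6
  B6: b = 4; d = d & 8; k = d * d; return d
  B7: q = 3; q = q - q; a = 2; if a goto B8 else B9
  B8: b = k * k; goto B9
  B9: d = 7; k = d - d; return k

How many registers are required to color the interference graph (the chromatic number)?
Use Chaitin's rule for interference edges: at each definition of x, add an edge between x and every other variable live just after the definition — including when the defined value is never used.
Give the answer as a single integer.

Answer: 4

Analysis:
def/use:
  B0: {k,q} / ∅
  B1: {b,d} / {k}
  B2: {b,k} / {q}
  B3: {k,q} / ∅
  B4: {d,q} / {d}
  B5: {d} / ∅
  B6: {b,d,k} / {d}
  B7: {a,q} / ∅
  B8: {b} / {k}
  B9: {d,k} / ∅

Backward fixpoint:
  B0: in=∅ out={k,q}
  B1: in={k,q} out={d,q}
  B2: in={q} out=∅
  B3: in={d} out={d,k,q}
  B4: in={d,k} out={k,q}
  B5: in=∅ out={d}
  B6: in={d} out=∅
  B7: in={k} out={k}
  B8: in={k} out=∅
  B9: in=∅ out=∅

Interfere edges:
  a↔{k}
  b↔{d,k,q}
  d↔{b,k,q}
  k↔{a,b,d,q}
  q↔{b,d,k}

Colouring:
  clique {b,d,k,q} ⇒ need ≥ 4
  4-colouring: r0={k}  r1={a,b}  r2={d}  r3={q}
  χ = 4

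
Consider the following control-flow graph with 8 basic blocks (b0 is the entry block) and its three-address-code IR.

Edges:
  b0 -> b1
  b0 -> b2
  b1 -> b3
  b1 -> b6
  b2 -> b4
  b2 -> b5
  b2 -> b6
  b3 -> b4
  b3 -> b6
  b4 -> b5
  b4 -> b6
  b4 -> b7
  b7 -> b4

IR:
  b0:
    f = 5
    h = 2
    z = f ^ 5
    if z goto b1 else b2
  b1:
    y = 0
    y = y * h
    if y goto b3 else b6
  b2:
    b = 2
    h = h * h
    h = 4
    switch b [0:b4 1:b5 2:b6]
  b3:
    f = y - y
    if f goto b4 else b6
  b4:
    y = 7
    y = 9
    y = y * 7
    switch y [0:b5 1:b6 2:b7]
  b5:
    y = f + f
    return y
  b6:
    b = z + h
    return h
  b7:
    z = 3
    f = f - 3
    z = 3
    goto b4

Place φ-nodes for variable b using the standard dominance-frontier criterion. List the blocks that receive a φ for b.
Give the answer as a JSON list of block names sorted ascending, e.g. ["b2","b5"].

Answer: ["b4", "b5", "b6"]

Analysis:
idom tree: b1←b0 b2←b0 b3←b1 b4←b0 b5←b0 b6←b0 b7←b4
Join-block Dom:
  b4: preds {b2,b3,b7}: {b0,b2} ∩ {b0,b1,b3} ∩ {b0,b4,b7} = {b0}; idom=b0
  b5: preds {b2,b4}: {b0,b2} ∩ {b0,b4} = {b0}; idom=b0
  b6: preds {b1,b2,b3,b4}: {b0,b1} ∩ {b0,b2} ∩ {b0,b1,b3} ∩ {b0,b4} = {b0}; idom=b0

DF derivation:
  join b4 pred b2: b2 stop@b0
  join b4 pred b3: b3→b1 stop@b0
  join b4 pred b7: b7→b4 stop@b0
  join b5 pred b2: b2 stop@b0
  join b5 pred b4: b4 stop@b0
  join b6 pred b1: b1 stop@b0
  join b6 pred b2: b2 stop@b0
  join b6 pred b3: b3→b1 stop@b0
  join b6 pred b4: b4 stop@b0
  DF(b0)=∅
  DF(b1)={b4,b6}
  DF(b2)={b4,b5,b6}
  DF(b3)={b4,b6}
  DF(b4)={b4,b5,b6}
  DF(b5)=∅
  DF(b6)=∅
  DF(b7)={b4}

φ for b: defs {b2,b6}
  DF⁺ = {b4,b5,b6}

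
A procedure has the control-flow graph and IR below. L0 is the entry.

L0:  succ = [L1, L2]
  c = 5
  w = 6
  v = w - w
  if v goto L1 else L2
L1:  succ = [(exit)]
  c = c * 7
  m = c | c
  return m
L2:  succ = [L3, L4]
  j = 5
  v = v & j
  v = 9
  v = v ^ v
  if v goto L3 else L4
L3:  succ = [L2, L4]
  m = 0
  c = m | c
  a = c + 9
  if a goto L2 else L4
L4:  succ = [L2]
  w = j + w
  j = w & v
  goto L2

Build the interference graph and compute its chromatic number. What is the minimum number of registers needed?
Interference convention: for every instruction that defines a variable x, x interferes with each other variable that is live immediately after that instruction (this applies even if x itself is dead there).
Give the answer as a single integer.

Per-block:
  L0: {c,v,w} / ∅
  L1: {c,m} / {c}
  L2: {j,v} / {v}
  L3: {a,c,m} / {c}
  L4: {j,w} / {j,v,w}

Liveness:
  L0 li=∅ lo={c,v,w}
  L1 li={c} lo=∅
  L2 li={c,v,w} lo={c,j,v,w}
  L3 li={c,j,v,w} lo={c,j,v,w}
  L4 li={c,j,v,w} lo={c,v,w}

Conflict graph:
  a↔{c,j,v,w}
  c↔{a,j,m,v,w}
  j↔{a,c,m,v,w}
  m↔{c,j,v,w}
  v↔{a,c,j,m,w}
  w↔{a,c,j,m,v}

Colouring:
  clique {a,c,j,v,w} ⇒ need ≥ 5
  assign a→r4 c→r0 j→r1 m→r4 v→r2 w→r3 — no edge inside a register ⇒ χ ≤ 5
  χ = 5

Answer: 5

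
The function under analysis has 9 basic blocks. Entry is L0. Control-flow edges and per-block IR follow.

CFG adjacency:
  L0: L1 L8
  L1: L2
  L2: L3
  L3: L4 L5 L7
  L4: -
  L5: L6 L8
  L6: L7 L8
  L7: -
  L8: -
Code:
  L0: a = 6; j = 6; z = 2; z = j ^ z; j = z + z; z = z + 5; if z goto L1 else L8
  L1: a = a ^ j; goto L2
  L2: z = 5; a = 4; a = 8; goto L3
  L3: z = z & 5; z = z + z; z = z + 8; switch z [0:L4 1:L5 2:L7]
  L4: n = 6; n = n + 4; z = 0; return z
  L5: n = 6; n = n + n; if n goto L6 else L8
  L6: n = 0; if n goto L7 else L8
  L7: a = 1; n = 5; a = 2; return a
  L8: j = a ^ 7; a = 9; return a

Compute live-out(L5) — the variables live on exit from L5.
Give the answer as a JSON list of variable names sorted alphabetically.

Answer: ["a"]

Derivation:
Per-block:
  L0: {a,j,z} / ∅
  L1: {a} / {a,j}
  L2: {a,z} / ∅
  L3: {z} / {z}
  L4: {n,z} / ∅
  L5: {n} / ∅
  L6: {n} / ∅
  L7: {a,n} / ∅
  L8: {a,j} / {a}

Backward fixpoint:
  live L0: ∅→{a,j}
  live L1: {a,j}→∅
  live L2: ∅→{a,z}
  live L3: {a,z}→{a}
  live L4: ∅→∅
  live L5: {a}→{a}
  live L6: {a}→{a}
  live L7: ∅→∅
  live L8: {a}→∅

live-out(L5) = ["a"]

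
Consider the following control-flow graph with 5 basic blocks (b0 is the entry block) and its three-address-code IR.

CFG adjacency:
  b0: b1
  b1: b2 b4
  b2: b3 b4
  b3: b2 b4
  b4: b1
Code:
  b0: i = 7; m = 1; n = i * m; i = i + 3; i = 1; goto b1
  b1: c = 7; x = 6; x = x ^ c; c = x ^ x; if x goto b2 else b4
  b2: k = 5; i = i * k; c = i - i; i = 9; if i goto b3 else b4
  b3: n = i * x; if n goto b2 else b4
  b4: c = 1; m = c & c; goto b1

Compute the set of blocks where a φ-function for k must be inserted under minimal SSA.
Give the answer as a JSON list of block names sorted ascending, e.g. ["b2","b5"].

Answer: ["b1", "b2", "b4"]

Working:
idom tree: b1←b0 b2←b1 b3←b2 b4←b1
Dom∩ at merges:
  b1: preds {b0,b4}: {b0} ∩ {b0,b1,b4} = {b0}; idom=b0
  b2: preds {b1,b3}: {b0,b1} ∩ {b0,b1,b2,b3} = {b0,b1}; idom=b1
  b4: preds {b1,b2,b3}: {b0,b1} ∩ {b0,b1,b2} ∩ {b0,b1,b2,b3} = {b0,b1}; idom=b1

Frontier:
  join b1 pred b0: · stop@b0
  join b1 pred b4: b4→b1 stop@b0
  join b2 pred b1: · stop@b1
  join b2 pred b3: b3→b2 stop@b1
  join b4 pred b1: · stop@b1
  join b4 pred b2: b2 stop@b1
  join b4 pred b3: b3→b2 stop@b1
  b0 → ∅
  b1 → {b1}
  b2 → {b2,b4}
  b3 → {b2,b4}
  b4 → {b1}

φ for k: defs {b2}
  DF⁺ = {b1,b2,b4}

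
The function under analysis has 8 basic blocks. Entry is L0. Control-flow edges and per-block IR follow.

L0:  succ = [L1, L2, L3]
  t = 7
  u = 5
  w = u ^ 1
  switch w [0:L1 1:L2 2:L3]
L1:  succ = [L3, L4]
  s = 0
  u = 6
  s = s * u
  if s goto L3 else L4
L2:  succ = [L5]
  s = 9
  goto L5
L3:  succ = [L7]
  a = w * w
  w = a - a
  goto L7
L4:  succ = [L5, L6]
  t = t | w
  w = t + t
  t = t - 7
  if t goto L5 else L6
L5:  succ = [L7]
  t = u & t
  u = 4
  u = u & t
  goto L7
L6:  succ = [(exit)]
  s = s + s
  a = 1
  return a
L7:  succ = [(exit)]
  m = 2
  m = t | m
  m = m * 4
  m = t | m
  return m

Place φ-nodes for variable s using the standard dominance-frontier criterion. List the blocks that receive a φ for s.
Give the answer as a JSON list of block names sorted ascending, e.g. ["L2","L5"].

Answer: ["L3", "L5", "L7"]

Analysis:
idom tree: L1←L0 L2←L0 L3←L0 L4←L1 L5←L0 L6←L4 L7←L0
Join-block Dom:
  L3: preds {L0,L1}: {L0} ∩ {L0,L1} = {L0}; idom=L0
  L5: preds {L2,L4}: {L0,L2} ∩ {L0,L1,L4} = {L0}; idom=L0
  L7: preds {L3,L5}: {L0,L3} ∩ {L0,L5} = {L0}; idom=L0

DF walk-up:
  L3←L0: walk · to L0
  L3←L1: walk L1 to L0
  L5←L2: walk L2 to L0
  L5←L4: walk L4→L1 to L0
  L7←L3: walk L3 to L0
  L7←L5: walk L5 to L0
  L0 → ∅
  L1 → {L3,L5}
  L2 → {L5}
  L3 → {L7}
  L4 → {L5}
  L5 → {L7}
  L6 → ∅
  L7 → ∅

φ for s: defs {L1,L2,L6}
  DF⁺ = {L3,L5,L7}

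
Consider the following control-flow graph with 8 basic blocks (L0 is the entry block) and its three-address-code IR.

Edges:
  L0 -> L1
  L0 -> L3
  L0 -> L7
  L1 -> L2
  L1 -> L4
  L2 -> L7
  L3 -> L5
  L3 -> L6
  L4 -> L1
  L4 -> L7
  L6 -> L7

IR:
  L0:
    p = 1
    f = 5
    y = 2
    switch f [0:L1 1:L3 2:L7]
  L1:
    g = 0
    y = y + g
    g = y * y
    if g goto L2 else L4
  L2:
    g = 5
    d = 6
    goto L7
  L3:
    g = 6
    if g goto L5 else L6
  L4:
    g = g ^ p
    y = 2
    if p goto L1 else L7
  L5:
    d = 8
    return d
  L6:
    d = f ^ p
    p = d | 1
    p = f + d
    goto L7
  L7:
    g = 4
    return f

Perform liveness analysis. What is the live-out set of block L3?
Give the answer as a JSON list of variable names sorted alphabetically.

Answer: ["f", "p"]

Analysis:
Block summaries:
  L0: def={f,p,y} ue=∅
  L1: def={g,y} ue={y}
  L2: def={d,g} ue=∅
  L3: def={g} ue=∅
  L4: def={g,y} ue={g,p}
  L5: def={d} ue=∅
  L6: def={d,p} ue={f,p}
  L7: def={g} ue={f}

Backward fixpoint:
  L0 li=∅ lo={f,p,y}
  L1 li={f,p,y} lo={f,g,p}
  L2 li={f} lo={f}
  L3 li={f,p} lo={f,p}
  L4 li={f,g,p} lo={f,p,y}
  L5 li=∅ lo=∅
  L6 li={f,p} lo={f}
  L7 li={f} lo=∅

live-out(L3) = ["f", "p"]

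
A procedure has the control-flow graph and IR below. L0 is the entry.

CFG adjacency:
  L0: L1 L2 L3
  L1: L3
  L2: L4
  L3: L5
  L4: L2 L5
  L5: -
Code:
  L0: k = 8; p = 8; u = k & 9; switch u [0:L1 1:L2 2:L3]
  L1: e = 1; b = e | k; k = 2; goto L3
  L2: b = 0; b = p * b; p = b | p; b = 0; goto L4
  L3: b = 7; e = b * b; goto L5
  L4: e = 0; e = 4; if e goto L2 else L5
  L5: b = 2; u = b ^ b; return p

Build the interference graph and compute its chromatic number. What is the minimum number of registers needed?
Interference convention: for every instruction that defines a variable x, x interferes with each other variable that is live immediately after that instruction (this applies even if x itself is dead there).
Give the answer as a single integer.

Per-block:
  L0: {k,p,u} / ∅
  L1: {b,e,k} / {k}
  L2: {b,p} / {p}
  L3: {b,e} / ∅
  L4: {e} / ∅
  L5: {b,u} / {p}

Backward fixpoint:
  live L0: ∅→{k,p}
  live L1: {k,p}→{p}
  live L2: {p}→{p}
  live L3: {p}→{p}
  live L4: {p}→{p}
  live L5: {p}→∅

Interfere edges:
  b↔{p}
  e↔{k,p}
  k↔{e,p,u}
  p↔{b,e,k,u}
  u↔{k,p}

Colouring:
  lower bound: {e,k,p} mutually conflict ⇒ χ ≥ 3
  3-colouring: r0={p}  r1={b,k}  r2={e,u}
  χ = 3

Answer: 3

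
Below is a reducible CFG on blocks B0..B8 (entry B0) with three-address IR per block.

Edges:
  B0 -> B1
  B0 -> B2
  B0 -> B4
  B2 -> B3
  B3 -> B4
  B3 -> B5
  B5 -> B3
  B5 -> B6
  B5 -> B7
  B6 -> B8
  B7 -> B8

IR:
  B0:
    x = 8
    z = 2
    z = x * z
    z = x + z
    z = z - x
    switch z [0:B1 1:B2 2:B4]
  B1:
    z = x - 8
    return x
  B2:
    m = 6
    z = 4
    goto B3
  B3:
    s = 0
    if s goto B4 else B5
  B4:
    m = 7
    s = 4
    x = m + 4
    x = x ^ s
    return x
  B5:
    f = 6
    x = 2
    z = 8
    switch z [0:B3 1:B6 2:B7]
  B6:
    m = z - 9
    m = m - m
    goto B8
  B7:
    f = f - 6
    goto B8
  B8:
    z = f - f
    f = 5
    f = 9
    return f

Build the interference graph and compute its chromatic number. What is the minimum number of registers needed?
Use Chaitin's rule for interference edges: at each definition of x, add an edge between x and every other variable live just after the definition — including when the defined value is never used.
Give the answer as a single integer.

Answer: 3

Derivation:
Per-block:
  B0: def={x,z} ue=∅
  B1: def={z} ue={x}
  B2: def={m,z} ue=∅
  B3: def={s} ue=∅
  B4: def={m,s,x} ue=∅
  B5: def={f,x,z} ue=∅
  B6: def={m} ue={z}
  B7: def={f} ue={f}
  B8: def={f,z} ue={f}

Liveness:
  B0: in=∅ out={x}
  B1: in={x} out=∅
  B2: in=∅ out=∅
  B3: in=∅ out=∅
  B4: in=∅ out=∅
  B5: in=∅ out={f,z}
  B6: in={f,z} out={f}
  B7: in={f} out={f}
  B8: in={f} out=∅

Conflict graph:
  f↔{m,x,z}
  m↔{f,s}
  s↔{m,x}
  x↔{f,s,z}
  z↔{f,x}

Chromatic number:
  {f,x,z} pairwise interfere (3-clique) ⇒ χ ≥ 3
  3-colouring: r0={f,s}  r1={m,x}  r2={z}
  χ = 3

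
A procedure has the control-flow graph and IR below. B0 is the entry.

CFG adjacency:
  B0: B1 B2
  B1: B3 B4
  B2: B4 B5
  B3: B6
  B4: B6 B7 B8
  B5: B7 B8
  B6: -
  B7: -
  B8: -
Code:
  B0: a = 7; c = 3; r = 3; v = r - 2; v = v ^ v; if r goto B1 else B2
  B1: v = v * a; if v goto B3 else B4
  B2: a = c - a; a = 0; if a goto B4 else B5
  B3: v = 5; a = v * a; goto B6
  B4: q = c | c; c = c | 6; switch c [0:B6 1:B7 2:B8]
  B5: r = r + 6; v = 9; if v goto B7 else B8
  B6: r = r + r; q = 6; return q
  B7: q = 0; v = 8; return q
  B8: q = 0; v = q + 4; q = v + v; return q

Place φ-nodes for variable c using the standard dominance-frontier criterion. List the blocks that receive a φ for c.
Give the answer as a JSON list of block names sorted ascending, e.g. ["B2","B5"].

Answer: ["B6", "B7", "B8"]

Derivation:
idom tree: B1←B0 B2←B0 B3←B1 B4←B0 B5←B2 B6←B0 B7←B0 B8←B0
Join-block Dom:
  B4: preds {B1,B2}: {B0,B1} ∩ {B0,B2} = {B0}; idom=B0
  B6: preds {B3,B4}: {B0,B1,B3} ∩ {B0,B4} = {B0}; idom=B0
  B7: preds {B4,B5}: {B0,B4} ∩ {B0,B2,B5} = {B0}; idom=B0
  B8: preds {B4,B5}: {B0,B4} ∩ {B0,B2,B5} = {B0}; idom=B0

DF walk-up:
  join B4 pred B1: B1 stop@B0
  join B4 pred B2: B2 stop@B0
  join B6 pred B3: B3→B1 stop@B0
  join B6 pred B4: B4 stop@B0
  join B7 pred B4: B4 stop@B0
  join B7 pred B5: B5→B2 stop@B0
  join B8 pred B4: B4 stop@B0
  join B8 pred B5: B5→B2 stop@B0
  B0 → ∅
  B1 → {B4,B6}
  B2 → {B4,B7,B8}
  B3 → {B6}
  B4 → {B6,B7,B8}
  B5 → {B7,B8}
  B6 → ∅
  B7 → ∅
  B8 → ∅

φ for c: defs {B0,B4}
  DF⁺ = {B6,B7,B8}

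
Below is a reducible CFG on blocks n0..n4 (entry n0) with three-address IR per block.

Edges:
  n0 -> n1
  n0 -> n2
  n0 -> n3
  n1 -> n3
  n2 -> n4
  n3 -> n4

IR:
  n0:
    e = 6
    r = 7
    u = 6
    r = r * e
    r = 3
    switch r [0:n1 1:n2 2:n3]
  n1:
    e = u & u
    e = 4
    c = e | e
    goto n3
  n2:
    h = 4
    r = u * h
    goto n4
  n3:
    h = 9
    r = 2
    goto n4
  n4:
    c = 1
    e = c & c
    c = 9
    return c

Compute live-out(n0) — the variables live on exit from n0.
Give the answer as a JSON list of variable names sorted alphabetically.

Answer: ["u"]

Working:
def/use:
  n0: {e,r,u} / ∅
  n1: {c,e} / {u}
  n2: {h,r} / {u}
  n3: {h,r} / ∅
  n4: {c,e} / ∅

Live sets:
  n0 li=∅ lo={u}
  n1 li={u} lo=∅
  n2 li={u} lo=∅
  n3 li=∅ lo=∅
  n4 li=∅ lo=∅

live-out(n0) = ["u"]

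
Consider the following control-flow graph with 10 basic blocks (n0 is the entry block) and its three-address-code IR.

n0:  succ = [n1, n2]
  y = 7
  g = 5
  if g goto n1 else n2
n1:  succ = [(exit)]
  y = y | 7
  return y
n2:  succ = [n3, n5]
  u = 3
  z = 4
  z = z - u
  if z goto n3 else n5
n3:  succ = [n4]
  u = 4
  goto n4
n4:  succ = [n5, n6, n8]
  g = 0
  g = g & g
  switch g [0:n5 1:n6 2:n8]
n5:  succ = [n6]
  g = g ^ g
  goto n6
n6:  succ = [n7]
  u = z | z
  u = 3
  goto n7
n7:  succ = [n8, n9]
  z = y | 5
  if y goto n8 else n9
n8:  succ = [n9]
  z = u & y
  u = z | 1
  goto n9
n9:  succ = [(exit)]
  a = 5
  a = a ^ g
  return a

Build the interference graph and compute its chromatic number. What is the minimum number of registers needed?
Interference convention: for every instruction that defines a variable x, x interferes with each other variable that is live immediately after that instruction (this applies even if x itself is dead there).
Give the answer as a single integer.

Block summaries:
  n0: def={g,y} ue=∅
  n1: def={y} ue={y}
  n2: def={u,z} ue=∅
  n3: def={u} ue=∅
  n4: def={g} ue=∅
  n5: def={g} ue={g}
  n6: def={u} ue={z}
  n7: def={z} ue={y}
  n8: def={u,z} ue={u,y}
  n9: def={a} ue={g}

Liveness:
  live n0: ∅→{g,y}
  live n1: {y}→∅
  live n2: {g,y}→{g,y,z}
  live n3: {y,z}→{u,y,z}
  live n4: {u,y,z}→{g,u,y,z}
  live n5: {g,y,z}→{g,y,z}
  live n6: {g,y,z}→{g,u,y}
  live n7: {g,u,y}→{g,u,y}
  live n8: {g,u,y}→{g}
  live n9: {g}→∅

Interference:
  a↔{g}
  g↔{a,u,y,z}
  u↔{g,y,z}
  y↔{g,u,z}
  z↔{g,u,y}

Registers:
  {g,u,y,z} pairwise interfere (4-clique) ⇒ χ ≥ 4
  assign a→r1 g→r0 u→r1 y→r2 z→r3 — no edge inside a register ⇒ χ ≤ 4
  χ = 4

Answer: 4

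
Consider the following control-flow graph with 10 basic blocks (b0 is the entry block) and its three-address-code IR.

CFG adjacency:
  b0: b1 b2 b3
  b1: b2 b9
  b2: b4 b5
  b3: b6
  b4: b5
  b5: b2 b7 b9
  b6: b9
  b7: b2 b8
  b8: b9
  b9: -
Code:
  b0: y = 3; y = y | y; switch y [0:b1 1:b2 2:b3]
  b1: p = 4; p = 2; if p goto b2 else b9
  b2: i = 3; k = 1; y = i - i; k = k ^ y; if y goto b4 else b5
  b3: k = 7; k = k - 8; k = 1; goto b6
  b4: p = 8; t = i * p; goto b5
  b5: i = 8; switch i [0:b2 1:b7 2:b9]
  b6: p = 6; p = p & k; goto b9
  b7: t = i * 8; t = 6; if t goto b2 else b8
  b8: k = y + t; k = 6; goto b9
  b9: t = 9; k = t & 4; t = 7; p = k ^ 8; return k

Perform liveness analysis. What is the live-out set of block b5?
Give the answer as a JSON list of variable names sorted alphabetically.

Block summaries:
  b0 def {y} use ∅
  b1 def {p} use ∅
  b2 def {i,k,y} use ∅
  b3 def {k} use ∅
  b4 def {p,t} use {i}
  b5 def {i} use ∅
  b6 def {p} use {k}
  b7 def {t} use {i}
  b8 def {k} use {t,y}
  b9 def {k,p,t} use ∅

Backward fixpoint:
  b0 li=∅ lo=∅
  b1 li=∅ lo=∅
  b2 li=∅ lo={i,y}
  b3 li=∅ lo={k}
  b4 li={i,y} lo={y}
  b5 li={y} lo={i,y}
  b6 li={k} lo=∅
  b7 li={i,y} lo={t,y}
  b8 li={t,y} lo=∅
  b9 li=∅ lo=∅

live-out(b5) = ["i", "y"]

Answer: ["i", "y"]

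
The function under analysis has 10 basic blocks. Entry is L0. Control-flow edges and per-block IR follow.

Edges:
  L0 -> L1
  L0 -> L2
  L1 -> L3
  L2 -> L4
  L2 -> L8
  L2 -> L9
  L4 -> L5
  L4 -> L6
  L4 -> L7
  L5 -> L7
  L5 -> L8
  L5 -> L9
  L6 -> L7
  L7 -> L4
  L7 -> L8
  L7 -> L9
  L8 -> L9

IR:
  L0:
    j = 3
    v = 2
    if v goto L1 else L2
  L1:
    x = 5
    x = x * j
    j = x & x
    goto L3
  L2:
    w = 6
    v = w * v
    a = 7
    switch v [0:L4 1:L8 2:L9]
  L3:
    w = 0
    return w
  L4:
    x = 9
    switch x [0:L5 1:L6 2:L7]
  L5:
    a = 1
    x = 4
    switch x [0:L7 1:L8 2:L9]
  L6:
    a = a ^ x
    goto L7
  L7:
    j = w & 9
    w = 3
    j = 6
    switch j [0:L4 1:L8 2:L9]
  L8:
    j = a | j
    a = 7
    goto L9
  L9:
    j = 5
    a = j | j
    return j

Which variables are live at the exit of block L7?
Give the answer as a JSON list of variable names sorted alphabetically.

Block summaries:
  L0: def={j,v} ue=∅
  L1: def={j,x} ue={j}
  L2: def={a,v,w} ue={v}
  L3: def={w} ue=∅
  L4: def={x} ue=∅
  L5: def={a,x} ue=∅
  L6: def={a} ue={a,x}
  L7: def={j,w} ue={w}
  L8: def={a,j} ue={a,j}
  L9: def={a,j} ue=∅

Backward fixpoint:
  L0: in=∅ out={j,v}
  L1: in={j} out=∅
  L2: in={j,v} out={a,j,w}
  L3: in=∅ out=∅
  L4: in={a,j,w} out={a,j,w,x}
  L5: in={j,w} out={a,j,w}
  L6: in={a,w,x} out={a,w}
  L7: in={a,w} out={a,j,w}
  L8: in={a,j} out=∅
  L9: in=∅ out=∅

live-out(L7) = ["a", "j", "w"]

Answer: ["a", "j", "w"]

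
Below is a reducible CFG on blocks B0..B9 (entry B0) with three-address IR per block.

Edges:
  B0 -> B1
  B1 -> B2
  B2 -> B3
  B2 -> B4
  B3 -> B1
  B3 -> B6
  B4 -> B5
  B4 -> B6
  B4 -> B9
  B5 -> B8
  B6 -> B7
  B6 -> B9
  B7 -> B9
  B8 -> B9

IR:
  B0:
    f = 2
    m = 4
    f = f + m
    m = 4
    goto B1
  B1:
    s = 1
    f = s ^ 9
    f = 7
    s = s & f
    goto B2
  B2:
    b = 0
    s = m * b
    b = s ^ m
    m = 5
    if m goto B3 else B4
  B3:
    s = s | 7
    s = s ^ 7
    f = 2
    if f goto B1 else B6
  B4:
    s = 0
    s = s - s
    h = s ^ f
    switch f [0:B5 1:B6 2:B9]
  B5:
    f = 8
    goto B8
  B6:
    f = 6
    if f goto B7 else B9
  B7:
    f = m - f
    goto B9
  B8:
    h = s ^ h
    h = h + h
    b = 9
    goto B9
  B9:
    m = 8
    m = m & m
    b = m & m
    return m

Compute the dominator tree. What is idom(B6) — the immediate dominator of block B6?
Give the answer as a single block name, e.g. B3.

Answer: B2

Derivation:
idom tree: B1←B0 B2←B1 B3←B2 B4←B2 B5←B4 B6←B2 B7←B6 B8←B5 B9←B2
Dom∩ at merges:
  B1: preds {B0,B3}: {B0} ∩ {B0,B1,B2,B3} = {B0}; idom=B0
  B6: preds {B3,B4}: {B0,B1,B2,B3} ∩ {B0,B1,B2,B4} = {B0,B1,B2}; idom=B2
  B9: preds {B4,B6,B7,B8}: {B0,B1,B2,B4} ∩ {B0,B1,B2,B6} ∩ {B0,B1,B2,B6,B7} ∩ {B0,B1,B2,B4,B5,B8} = {B0,B1,B2}; idom=B2

idom(B6) = B2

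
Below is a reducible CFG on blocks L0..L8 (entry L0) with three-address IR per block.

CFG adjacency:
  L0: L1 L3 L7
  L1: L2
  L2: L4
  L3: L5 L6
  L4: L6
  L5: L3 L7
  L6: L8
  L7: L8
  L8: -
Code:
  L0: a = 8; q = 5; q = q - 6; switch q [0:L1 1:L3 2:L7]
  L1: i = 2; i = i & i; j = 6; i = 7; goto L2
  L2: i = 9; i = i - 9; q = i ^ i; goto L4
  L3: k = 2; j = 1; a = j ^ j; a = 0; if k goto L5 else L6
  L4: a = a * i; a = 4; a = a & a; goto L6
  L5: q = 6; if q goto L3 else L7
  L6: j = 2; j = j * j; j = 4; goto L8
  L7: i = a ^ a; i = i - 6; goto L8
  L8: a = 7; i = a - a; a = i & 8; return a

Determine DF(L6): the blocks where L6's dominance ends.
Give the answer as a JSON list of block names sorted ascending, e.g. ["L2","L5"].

Answer: ["L8"]

Derivation:
idom tree: L1←L0 L2←L1 L3←L0 L4←L2 L5←L3 L6←L0 L7←L0 L8←L0
Dom at joins:
  L3: preds {L0,L5}: {L0} ∩ {L0,L3,L5} = {L0}; idom=L0
  L6: preds {L3,L4}: {L0,L3} ∩ {L0,L1,L2,L4} = {L0}; idom=L0
  L7: preds {L0,L5}: {L0} ∩ {L0,L3,L5} = {L0}; idom=L0
  L8: preds {L6,L7}: {L0,L6} ∩ {L0,L7} = {L0}; idom=L0

Frontier:
  L3←L0: walk · to L0
  L3←L5: walk L5→L3 to L0
  L6←L3: walk L3 to L0
  L6←L4: walk L4→L2→L1 to L0
  L7←L0: walk · to L0
  L7←L5: walk L5→L3 to L0
  L8←L6: walk L6 to L0
  L8←L7: walk L7 to L0
  L0 → ∅
  L1 → {L6}
  L2 → {L6}
  L3 → {L3,L6,L7}
  L4 → {L6}
  L5 → {L3,L7}
  L6 → {L8}
  L7 → {L8}
  L8 → ∅

DF(L6) = ["L8"]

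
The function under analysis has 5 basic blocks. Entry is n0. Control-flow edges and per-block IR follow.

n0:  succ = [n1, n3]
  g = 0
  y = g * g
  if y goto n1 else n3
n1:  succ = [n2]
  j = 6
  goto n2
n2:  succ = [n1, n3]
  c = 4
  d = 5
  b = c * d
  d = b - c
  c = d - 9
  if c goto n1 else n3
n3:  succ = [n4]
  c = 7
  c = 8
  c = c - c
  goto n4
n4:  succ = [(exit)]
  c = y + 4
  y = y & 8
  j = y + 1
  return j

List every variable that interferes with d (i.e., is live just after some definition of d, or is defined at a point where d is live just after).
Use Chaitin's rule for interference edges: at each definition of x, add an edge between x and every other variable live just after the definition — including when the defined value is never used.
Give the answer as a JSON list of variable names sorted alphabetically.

Answer: ["c", "y"]

Analysis:
Per-block:
  n0 def {g,y} use ∅
  n1 def {j} use ∅
  n2 def {b,c,d} use ∅
  n3 def {c} use ∅
  n4 def {c,j,y} use {y}

Liveness:
  n0: in=∅ out={y}
  n1: in={y} out={y}
  n2: in={y} out={y}
  n3: in={y} out={y}
  n4: in={y} out=∅

Conflict graph:
  b: {c,y}
  c: {b,d,y}
  d: {c,y}
  g: ∅
  j: {y}
  y: {b,c,d,j}

N(d) = ["c", "y"]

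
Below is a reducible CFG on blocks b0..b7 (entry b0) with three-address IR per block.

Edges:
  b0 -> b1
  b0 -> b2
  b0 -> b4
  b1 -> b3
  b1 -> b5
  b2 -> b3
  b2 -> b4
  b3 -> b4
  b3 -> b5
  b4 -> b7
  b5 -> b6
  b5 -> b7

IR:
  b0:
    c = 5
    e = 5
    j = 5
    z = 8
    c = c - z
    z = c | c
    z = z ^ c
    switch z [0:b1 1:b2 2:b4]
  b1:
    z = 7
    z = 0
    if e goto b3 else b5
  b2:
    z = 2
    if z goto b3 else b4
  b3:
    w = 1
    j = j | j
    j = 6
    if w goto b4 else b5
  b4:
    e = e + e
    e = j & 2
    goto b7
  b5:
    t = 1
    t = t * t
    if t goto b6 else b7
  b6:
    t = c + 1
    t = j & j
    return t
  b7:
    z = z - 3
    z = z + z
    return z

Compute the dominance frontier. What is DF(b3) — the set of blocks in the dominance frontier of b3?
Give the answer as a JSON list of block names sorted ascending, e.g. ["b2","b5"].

Answer: ["b4", "b5"]

Analysis:
idom tree: b1←b0 b2←b0 b3←b0 b4←b0 b5←b0 b6←b5 b7←b0
Join-block Dom:
  b3: preds {b1,b2}: {b0,b1} ∩ {b0,b2} = {b0}; idom=b0
  b4: preds {b0,b2,b3}: {b0} ∩ {b0,b2} ∩ {b0,b3} = {b0}; idom=b0
  b5: preds {b1,b3}: {b0,b1} ∩ {b0,b3} = {b0}; idom=b0
  b7: preds {b4,b5}: {b0,b4} ∩ {b0,b5} = {b0}; idom=b0

Frontier:
  join b3 pred b1: b1 stop@b0
  join b3 pred b2: b2 stop@b0
  join b4 pred b0: · stop@b0
  join b4 pred b2: b2 stop@b0
  join b4 pred b3: b3 stop@b0
  join b5 pred b1: b1 stop@b0
  join b5 pred b3: b3 stop@b0
  join b7 pred b4: b4 stop@b0
  join b7 pred b5: b5 stop@b0
  DF(b0)=∅
  DF(b1)={b3,b5}
  DF(b2)={b3,b4}
  DF(b3)={b4,b5}
  DF(b4)={b7}
  DF(b5)={b7}
  DF(b6)=∅
  DF(b7)=∅

DF(b3) = ["b4", "b5"]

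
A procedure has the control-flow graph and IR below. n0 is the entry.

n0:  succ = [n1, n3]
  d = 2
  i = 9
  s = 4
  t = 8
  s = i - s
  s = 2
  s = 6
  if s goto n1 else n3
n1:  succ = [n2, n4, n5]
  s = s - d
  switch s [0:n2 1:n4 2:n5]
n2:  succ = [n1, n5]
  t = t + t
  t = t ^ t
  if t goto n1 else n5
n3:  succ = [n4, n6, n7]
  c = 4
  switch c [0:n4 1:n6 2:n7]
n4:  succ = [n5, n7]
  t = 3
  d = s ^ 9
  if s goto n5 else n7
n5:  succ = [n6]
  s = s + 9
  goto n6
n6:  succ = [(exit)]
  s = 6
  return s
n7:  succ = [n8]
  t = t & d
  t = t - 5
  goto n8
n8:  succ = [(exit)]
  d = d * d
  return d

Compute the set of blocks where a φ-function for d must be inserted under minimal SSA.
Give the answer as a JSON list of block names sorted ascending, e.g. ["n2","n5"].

Answer: ["n5", "n6", "n7"]

Working:
idom tree: n1←n0 n2←n1 n3←n0 n4←n0 n5←n0 n6←n0 n7←n0 n8←n7
Dom∩ at merges:
  n1: preds {n0,n2}: {n0} ∩ {n0,n1,n2} = {n0}; idom=n0
  n4: preds {n1,n3}: {n0,n1} ∩ {n0,n3} = {n0}; idom=n0
  n5: preds {n1,n2,n4}: {n0,n1} ∩ {n0,n1,n2} ∩ {n0,n4} = {n0}; idom=n0
  n6: preds {n3,n5}: {n0,n3} ∩ {n0,n5} = {n0}; idom=n0
  n7: preds {n3,n4}: {n0,n3} ∩ {n0,n4} = {n0}; idom=n0

DF walk-up:
  join n1 pred n0: · stop@n0
  join n1 pred n2: n2→n1 stop@n0
  join n4 pred n1: n1 stop@n0
  join n4 pred n3: n3 stop@n0
  join n5 pred n1: n1 stop@n0
  join n5 pred n2: n2→n1 stop@n0
  join n5 pred n4: n4 stop@n0
  join n6 pred n3: n3 stop@n0
  join n6 pred n5: n5 stop@n0
  join n7 pred n3: n3 stop@n0
  join n7 pred n4: n4 stop@n0
  DF(n0)=∅
  DF(n1)={n1,n4,n5}
  DF(n2)={n1,n5}
  DF(n3)={n4,n6,n7}
  DF(n4)={n5,n7}
  DF(n5)={n6}
  DF(n6)=∅
  DF(n7)=∅
  DF(n8)=∅

φ for d: defs {n0,n4,n8}
  DF⁺ = {n5,n6,n7}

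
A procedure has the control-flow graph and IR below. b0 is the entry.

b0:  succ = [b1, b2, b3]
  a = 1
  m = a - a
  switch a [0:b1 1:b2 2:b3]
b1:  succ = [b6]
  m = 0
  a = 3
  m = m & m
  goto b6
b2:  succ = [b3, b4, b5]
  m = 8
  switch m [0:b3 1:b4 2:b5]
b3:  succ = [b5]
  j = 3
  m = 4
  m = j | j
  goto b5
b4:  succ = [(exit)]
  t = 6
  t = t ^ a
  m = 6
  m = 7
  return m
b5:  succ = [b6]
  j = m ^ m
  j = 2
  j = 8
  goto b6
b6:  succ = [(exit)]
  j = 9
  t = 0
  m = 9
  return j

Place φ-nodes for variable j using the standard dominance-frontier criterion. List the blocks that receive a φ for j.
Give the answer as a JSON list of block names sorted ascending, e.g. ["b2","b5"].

Answer: ["b5", "b6"]

Analysis:
idom tree: b1←b0 b2←b0 b3←b0 b4←b2 b5←b0 b6←b0
Dom∩ at merges:
  b3: preds {b0,b2}: {b0} ∩ {b0,b2} = {b0}; idom=b0
  b5: preds {b2,b3}: {b0,b2} ∩ {b0,b3} = {b0}; idom=b0
  b6: preds {b1,b5}: {b0,b1} ∩ {b0,b5} = {b0}; idom=b0

Frontier:
  b3←b0: walk · to b0
  b3←b2: walk b2 to b0
  b5←b2: walk b2 to b0
  b5←b3: walk b3 to b0
  b6←b1: walk b1 to b0
  b6←b5: walk b5 to b0
  b0: DF=∅
  b1: DF={b6}
  b2: DF={b3,b5}
  b3: DF={b5}
  b4: DF=∅
  b5: DF={b6}
  b6: DF=∅

φ for j: defs {b3,b5,b6}
  DF⁺ = {b5,b6}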